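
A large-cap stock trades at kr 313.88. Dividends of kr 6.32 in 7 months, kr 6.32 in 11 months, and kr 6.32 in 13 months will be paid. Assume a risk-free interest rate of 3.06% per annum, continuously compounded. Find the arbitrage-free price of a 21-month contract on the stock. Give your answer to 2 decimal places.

kr 311.66

PV(dividends) I = 6.32·e^(−0.0306·7/12) + 6.32·e^(−0.0306·11/12) + 6.32·e^(−0.0306·13/12)
I = 6.2082 + 6.1452 + 6.1139 = 18.4673
F = (S − I)·e^(rT) = (313.88 − 18.4673) · e^(0.0306·21/12)
= 295.4127 · e^0.053550 = 295.4127 × 1.055010 = kr 311.66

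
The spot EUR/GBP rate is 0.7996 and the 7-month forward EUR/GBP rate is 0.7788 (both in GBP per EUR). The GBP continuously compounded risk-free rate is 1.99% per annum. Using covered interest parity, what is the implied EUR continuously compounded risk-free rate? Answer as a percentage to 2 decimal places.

F = S·e^((r_GBP − r_EUR)T) ⇒ r_EUR = r_GBP − ln(F/S)/T
ln(0.7788/0.7996) = -0.026357; /(7/12) = -0.045183
r_EUR = 0.0199 + 0.045183 = 0.065083
r_EUR = 6.51%

6.51%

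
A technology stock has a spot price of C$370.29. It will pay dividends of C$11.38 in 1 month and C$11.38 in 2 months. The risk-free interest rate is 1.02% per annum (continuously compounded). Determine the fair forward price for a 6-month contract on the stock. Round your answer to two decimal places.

PV(dividends) I = 11.38·e^(−0.0102·1/12) + 11.38·e^(−0.0102·2/12)
I = 11.3703 + 11.3607 = 22.7310
F = (S − I)·e^(rT) = (370.29 − 22.7310) · e^(0.0102·6/12)
= 347.5590 · e^0.005100 = 347.5590 × 1.005113 = C$349.34

C$349.34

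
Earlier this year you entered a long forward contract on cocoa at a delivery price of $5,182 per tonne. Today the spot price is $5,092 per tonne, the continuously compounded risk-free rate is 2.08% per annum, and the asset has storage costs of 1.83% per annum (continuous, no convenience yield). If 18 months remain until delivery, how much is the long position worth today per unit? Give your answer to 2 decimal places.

Current fair forward for the remaining 18 months: F = S·e^((r + u)·T), (r + u) = 0.0208 + 0.0183 = 0.0391
F = 5092 · e^(0.0391 × 18/12) = 5092 × 1.06040403 = 5399.5773
Value of long forward = (F − K)·e^(−rT) = (5399.5773 − 5182) · e^(−0.0208·18/12)
= 217.5773 × 0.96928170 = 210.89

$210.89 per tonne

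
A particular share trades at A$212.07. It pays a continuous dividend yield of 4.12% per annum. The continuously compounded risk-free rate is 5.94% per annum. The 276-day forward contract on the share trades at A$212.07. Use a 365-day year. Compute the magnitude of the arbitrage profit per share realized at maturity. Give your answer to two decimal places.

A$2.94 per share

Fair forward: F* = S·e^(carry·T), with carry = (r − q) = 0.0594 − 0.0412 = 0.0182
F* = 212.07 · e^(0.0182 × 276/365) = 212.07 · e^0.013762 = 212.07 × 1.013857 = A$215.0087
Market A$212.07 < fair A$215.0087: forward underpriced → reverse cash-and-carry (short spot, go long the forward).
At maturity, profit = |F_mkt − F*| = |212.07 − 215.0087| = A$2.94 per share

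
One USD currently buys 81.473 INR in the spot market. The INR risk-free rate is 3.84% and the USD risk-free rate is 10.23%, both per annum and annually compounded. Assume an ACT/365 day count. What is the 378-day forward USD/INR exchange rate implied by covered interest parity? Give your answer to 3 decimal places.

76.587

By covered interest parity, F = S · (1+r_INR)^T / (1+r_USD)^T
= 81.473 × 1.039795 / 1.106131 = 81.473 × 0.940029
F = 76.587 INR per USD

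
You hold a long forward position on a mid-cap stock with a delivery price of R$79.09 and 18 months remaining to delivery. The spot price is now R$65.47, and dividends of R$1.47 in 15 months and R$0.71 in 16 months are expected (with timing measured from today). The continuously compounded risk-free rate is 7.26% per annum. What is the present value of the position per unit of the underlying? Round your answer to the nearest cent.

-R$7.45

PV(remaining dividends) I = 1.47·e^(−0.0726·15/12) + 0.71·e^(−0.0726·16/12) = 1.9870
Current forward F = (S − I)·e^(rT) = (65.47 − 1.9870)·e^(0.0726·18/12) = 63.4830 × 1.115051 = 70.7868
Value (long) = (F − K)·e^(−rT) = (70.7868 − 79.09) × 0.896820 = -7.4465
Value = -R$7.45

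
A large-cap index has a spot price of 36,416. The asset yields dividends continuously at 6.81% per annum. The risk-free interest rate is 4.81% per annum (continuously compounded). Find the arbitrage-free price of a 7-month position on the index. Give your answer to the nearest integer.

F = S·e^((r − q)T) = 36416 · e^((0.0481 − 0.0681) × 7/12)
= 36416 · e^-0.011667 = 36416 × 0.988401
F = 35,994

35,994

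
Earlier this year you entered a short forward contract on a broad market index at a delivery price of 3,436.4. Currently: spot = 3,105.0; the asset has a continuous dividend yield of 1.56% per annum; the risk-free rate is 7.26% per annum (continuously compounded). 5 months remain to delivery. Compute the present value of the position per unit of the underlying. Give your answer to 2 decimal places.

249.12

Current fair forward for the remaining 5 months: F = S·e^((r − q)·T), (r − q) = 0.0726 − 0.0156 = 0.0570
F = 3105.0 · e^(0.0570 × 5/12) = 3105.0 × 1.02403428 = 3179.6264
Value of long forward = (F − K)·e^(−rT) = (3179.6264 − 3436.4) · e^(−0.0726·5/12)
= -256.7736 × 0.97020295 = -249.12
Short position value = −(long value) = 249.12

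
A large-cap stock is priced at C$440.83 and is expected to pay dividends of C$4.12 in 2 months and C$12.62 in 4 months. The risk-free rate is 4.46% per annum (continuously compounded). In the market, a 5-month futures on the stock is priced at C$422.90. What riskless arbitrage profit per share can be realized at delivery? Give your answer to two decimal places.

C$9.37 per share

PV(dividends) I = 4.12·e^(−0.0446·2/12) + 12.62·e^(−0.0446·4/12) = 16.5233
Fair futures F* = (S − I)·e^(rT) = (440.83 − 16.5233)·e^0.018583 = 424.3067 × 1.018757 = 432.2654
Market C$422.90 < fair 432.2654: forward underpriced → reverse cash-and-carry (short the stock, invest proceeds at r, pay the dividends, go long the forward).
Profit at T = |F_mkt − F*| = |422.90 − 432.2654| = C$9.37 per share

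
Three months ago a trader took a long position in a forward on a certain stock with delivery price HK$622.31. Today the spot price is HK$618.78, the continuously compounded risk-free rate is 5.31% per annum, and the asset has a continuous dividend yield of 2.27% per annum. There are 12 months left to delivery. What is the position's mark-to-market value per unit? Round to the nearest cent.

Current fair forward for the remaining 12 months: F = S·e^((r − q)·T), (r − q) = 0.0531 − 0.0227 = 0.0304
F = 618.78 · e^(0.0304 × 12/12) = 618.78 × 1.030867 = 637.8799
Value of long forward = (F − K)·e^(−rT) = (637.8799 − 622.31) · e^(−0.0531·12/12)
= 15.5699 × 0.948285 = 14.76

HK$14.76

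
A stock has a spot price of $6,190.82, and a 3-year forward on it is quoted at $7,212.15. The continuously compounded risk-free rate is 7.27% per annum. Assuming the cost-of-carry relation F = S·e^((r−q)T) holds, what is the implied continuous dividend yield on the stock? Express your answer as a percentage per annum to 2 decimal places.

2.18%

From F = S·e^((r−q)T): (r − q) = ln(F/S)/T
ln(7212.15/6190.82) = ln(1.164975) = 0.152700
(r − q) = 0.152700 / (3) = 0.050900
q = r − ln(F/S)/T = 0.0727 − 0.050900 = 0.021800
q = 2.18%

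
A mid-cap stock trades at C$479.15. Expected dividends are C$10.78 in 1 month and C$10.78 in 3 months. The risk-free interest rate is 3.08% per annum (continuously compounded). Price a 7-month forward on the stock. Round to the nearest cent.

PV(dividends) I = 10.78·e^(−0.0308·1/12) + 10.78·e^(−0.0308·3/12)
I = 10.7524 + 10.6973 = 21.4497
F = (S − I)·e^(rT) = (479.15 − 21.4497) · e^(0.0308·7/12)
= 457.7003 · e^0.017967 = 457.7003 × 1.018129 = C$466.00

C$466.00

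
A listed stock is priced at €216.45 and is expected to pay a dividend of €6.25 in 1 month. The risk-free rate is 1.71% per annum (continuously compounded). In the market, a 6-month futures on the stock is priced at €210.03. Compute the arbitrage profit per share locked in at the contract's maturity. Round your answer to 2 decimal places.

PV(dividends) I = 6.25·e^(−0.0171·1/12) = 6.2411
Fair futures F* = (S − I)·e^(rT) = (216.45 − 6.2411)·e^0.008550 = 210.2089 × 1.008587 = 212.0140
Market €210.03 < fair 212.0140: forward underpriced → reverse cash-and-carry (short the stock, invest proceeds at r, pay the dividends, go long the forward).
Profit at T = |F_mkt − F*| = |210.03 − 212.0140| = €1.98 per share

€1.98 per share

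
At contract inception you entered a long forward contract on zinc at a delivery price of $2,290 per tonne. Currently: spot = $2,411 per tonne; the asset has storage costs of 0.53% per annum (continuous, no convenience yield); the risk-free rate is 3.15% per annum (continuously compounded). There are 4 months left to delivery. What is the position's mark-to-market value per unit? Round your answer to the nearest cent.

$149.18 per tonne

Current fair forward for the remaining 4 months: F = S·e^((r + u)·T), (r + u) = 0.0315 + 0.0053 = 0.0368
F = 2411 · e^(0.0368 × 4/12) = 2411 × 1.01234221 = 2440.7571
Value of long forward = (F − K)·e^(−rT) = (2440.7571 − 2290) · e^(−0.0315·4/12)
= 150.7571 × 0.98955493 = 149.18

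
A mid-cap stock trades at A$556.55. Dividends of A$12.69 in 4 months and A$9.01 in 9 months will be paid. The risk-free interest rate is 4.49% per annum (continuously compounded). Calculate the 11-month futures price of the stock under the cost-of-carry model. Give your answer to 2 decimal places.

PV(dividends) I = 12.69·e^(−0.0449·4/12) + 9.01·e^(−0.0449·9/12)
I = 12.5015 + 8.7116 = 21.2131
F = (S − I)·e^(rT) = (556.55 − 21.2131) · e^(0.0449·11/12)
= 535.3369 · e^0.041158 = 535.3369 × 1.042017 = A$557.83

A$557.83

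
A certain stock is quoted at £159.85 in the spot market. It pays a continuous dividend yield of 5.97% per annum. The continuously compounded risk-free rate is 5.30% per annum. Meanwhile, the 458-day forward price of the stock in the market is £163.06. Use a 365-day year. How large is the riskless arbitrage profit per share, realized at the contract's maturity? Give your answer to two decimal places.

£4.55 per share

Fair forward: F* = S·e^(carry·T), with carry = (r − q) = 0.0530 − 0.0597 = -0.0067
F* = 159.85 · e^(-0.0067 × 458/365) = 159.85 · e^-0.008407 = 159.85 × 0.991628 = £158.5117
Market £163.06 > fair £158.5117: forward overpriced → cash-and-carry (buy spot, short the forward).
At maturity, profit = |F_mkt − F*| = |163.06 − 158.5117| = £4.55 per share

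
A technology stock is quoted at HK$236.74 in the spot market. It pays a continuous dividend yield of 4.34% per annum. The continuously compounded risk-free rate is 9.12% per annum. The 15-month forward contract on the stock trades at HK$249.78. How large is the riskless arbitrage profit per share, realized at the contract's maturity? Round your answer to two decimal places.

Fair forward: F* = S·e^(carry·T), with carry = (r − q) = 0.0912 − 0.0434 = 0.0478
F* = 236.74 · e^(0.0478 × 15/12) = 236.74 · e^0.059750 = 236.74 × 1.061571 = HK$251.3163
Market HK$249.78 < fair HK$251.3163: forward underpriced → reverse cash-and-carry (short spot, go long the forward).
At maturity, profit = |F_mkt − F*| = |249.78 − 251.3163| = HK$1.54 per share

HK$1.54 per share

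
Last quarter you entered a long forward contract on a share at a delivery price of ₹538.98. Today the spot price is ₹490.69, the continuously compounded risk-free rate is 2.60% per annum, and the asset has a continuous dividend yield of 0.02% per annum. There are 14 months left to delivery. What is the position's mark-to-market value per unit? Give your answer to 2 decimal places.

Current fair forward for the remaining 14 months: F = S·e^((r − q)·T), (r − q) = 0.0260 − 0.0002 = 0.0258
F = 490.69 · e^(0.0258 × 14/12) = 490.69 × 1.030558 = 505.6845
Value of long forward = (F − K)·e^(−rT) = (505.6845 − 538.98) · e^(−0.0260·14/12)
= -33.2955 × 0.970122 = -32.30

-₹32.30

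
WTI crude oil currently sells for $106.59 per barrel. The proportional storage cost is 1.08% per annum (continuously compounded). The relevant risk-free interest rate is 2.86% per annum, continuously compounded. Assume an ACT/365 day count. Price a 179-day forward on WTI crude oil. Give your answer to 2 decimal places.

Net carry = r + u − y = 0.0286 + 0.0108 − 0.0000 = 0.0394
F = S·e^((r+u−y)T) = 106.59 · e^(0.0394 × 179/365) = 106.59 · e^0.019322
= 106.59 × 1.019510 = $108.67 per barrel

$108.67 per barrel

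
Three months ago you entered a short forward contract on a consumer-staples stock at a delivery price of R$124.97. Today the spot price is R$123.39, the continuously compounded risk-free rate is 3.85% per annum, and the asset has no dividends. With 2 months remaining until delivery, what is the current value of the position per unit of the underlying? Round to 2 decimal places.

R$0.78

Current fair forward for the remaining 2 months: F = S·e^(r·T), r = 0.0385
F = 123.39 · e^(0.0385 × 2/12) = 123.39 × 1.006437 = 124.1843
Value of long forward = (F − K)·e^(−rT) = (124.1843 − 124.97) · e^(−0.0385·2/12)
= -0.7857 × 0.993604 = -0.78
Short position value = −(long value) = R$0.78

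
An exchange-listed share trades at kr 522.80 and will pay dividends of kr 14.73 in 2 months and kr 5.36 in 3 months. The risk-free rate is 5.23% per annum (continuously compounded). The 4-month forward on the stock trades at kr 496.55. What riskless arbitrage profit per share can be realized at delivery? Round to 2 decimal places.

PV(dividends) I = 14.73·e^(−0.0523·2/12) + 5.36·e^(−0.0523·3/12) = 19.8925
Fair forward F* = (S − I)·e^(rT) = (522.80 − 19.8925)·e^0.017433 = 502.9075 × 1.017586 = 511.7516
Market kr 496.55 < fair 511.7516: forward underpriced → reverse cash-and-carry (short the stock, invest proceeds at r, pay the dividends, go long the forward).
Profit at T = |F_mkt − F*| = |496.55 − 511.7516| = kr 15.20 per share

kr 15.20 per share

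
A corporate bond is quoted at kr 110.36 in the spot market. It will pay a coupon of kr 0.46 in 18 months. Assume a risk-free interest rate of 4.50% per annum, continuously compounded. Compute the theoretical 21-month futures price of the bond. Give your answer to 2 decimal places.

PV(coupons) I = 0.46·e^(−0.0450·18/12)
I = 0.4300
F = (S − I)·e^(rT) = (110.36 − 0.4300) · e^(0.0450·21/12)
= 109.9300 · e^0.078750 = 109.9300 × 1.081934 = kr 118.94

kr 118.94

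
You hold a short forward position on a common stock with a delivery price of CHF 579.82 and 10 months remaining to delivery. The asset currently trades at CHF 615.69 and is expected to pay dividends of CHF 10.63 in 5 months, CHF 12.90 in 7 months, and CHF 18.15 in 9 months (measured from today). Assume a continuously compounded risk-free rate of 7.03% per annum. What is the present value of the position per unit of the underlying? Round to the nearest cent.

-CHF 28.94

PV(remaining dividends) I = 10.63·e^(−0.0703·5/12) + 12.90·e^(−0.0703·7/12) + 18.15·e^(−0.0703·9/12) = 39.9227
Current forward F = (S − I)·e^(rT) = (615.69 − 39.9227)·e^(0.0703·10/12) = 575.7673 × 1.060333 = 610.5051
Value (long) = (F − K)·e^(−rT) = (610.5051 − 579.82) × 0.943100 = 28.9391
Short position value = −(long value) = -CHF 28.94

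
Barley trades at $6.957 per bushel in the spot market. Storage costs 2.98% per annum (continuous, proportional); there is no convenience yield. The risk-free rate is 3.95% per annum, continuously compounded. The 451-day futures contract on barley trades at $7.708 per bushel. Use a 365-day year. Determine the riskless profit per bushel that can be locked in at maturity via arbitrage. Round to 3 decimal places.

$0.129 per bushel

Fair futures: F* = S·e^(carry·T), with carry = (r + u) = 0.0395 + 0.0298 = 0.0693
F* = 6.957 · e^(0.0693 × 451/365) = 6.957 · e^0.085628 = 6.957 × 1.089401 = $7.5790
Market $7.708 > fair $7.5790: forward overpriced → cash-and-carry (buy spot, short the forward).
At maturity, profit = |F_mkt − F*| = |7.708 − 7.5790| = $0.129 per bushel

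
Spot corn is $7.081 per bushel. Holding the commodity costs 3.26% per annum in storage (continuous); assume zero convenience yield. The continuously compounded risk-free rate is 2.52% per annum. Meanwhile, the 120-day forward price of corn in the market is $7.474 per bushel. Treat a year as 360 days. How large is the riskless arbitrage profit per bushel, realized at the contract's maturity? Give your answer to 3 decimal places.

Fair forward: F* = S·e^(carry·T), with carry = (r + u) = 0.0252 + 0.0326 = 0.0578
F* = 7.081 · e^(0.0578 × 120/360) = 7.081 · e^0.019267 = 7.081 × 1.019454 = $7.2188
Market $7.474 > fair $7.2188: forward overpriced → cash-and-carry (buy spot, short the forward).
At maturity, profit = |F_mkt − F*| = |7.474 − 7.2188| = $0.255 per bushel

$0.255 per bushel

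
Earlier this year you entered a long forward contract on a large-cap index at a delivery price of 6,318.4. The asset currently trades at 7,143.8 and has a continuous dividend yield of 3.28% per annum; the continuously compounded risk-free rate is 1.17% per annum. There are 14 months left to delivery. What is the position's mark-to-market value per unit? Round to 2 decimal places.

642.86

Current fair forward for the remaining 14 months: F = S·e^((r − q)·T), (r − q) = 0.0117 − 0.0328 = -0.0211
F = 7143.8 · e^(-0.0211 × 14/12) = 7143.8 × 0.97568385 = 6970.0903
Value of long forward = (F − K)·e^(−rT) = (6970.0903 − 6318.4) · e^(−0.0117·14/12)
= 651.6903 × 0.98644274 = 642.86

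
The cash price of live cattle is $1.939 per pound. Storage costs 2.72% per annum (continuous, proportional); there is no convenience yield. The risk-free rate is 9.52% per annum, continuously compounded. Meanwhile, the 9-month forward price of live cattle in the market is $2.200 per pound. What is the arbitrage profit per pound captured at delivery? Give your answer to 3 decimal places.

Fair forward: F* = S·e^(carry·T), with carry = (r + u) = 0.0952 + 0.0272 = 0.1224
F* = 1.939 · e^(0.1224 × 9/12) = 1.939 · e^0.091800 = 1.939 × 1.096146 = $2.1254
Market $2.200 > fair $2.1254: forward overpriced → cash-and-carry (buy spot, short the forward).
At maturity, profit = |F_mkt − F*| = |2.200 − 2.1254| = $0.075 per pound

$0.075 per pound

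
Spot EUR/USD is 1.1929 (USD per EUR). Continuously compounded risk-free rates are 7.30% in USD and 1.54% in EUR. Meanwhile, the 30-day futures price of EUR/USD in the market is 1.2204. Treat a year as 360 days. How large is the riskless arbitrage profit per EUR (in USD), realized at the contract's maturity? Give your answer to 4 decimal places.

Fair futures: F* = S·e^(carry·T), with carry = (r_USD − r_EUR) = 0.0730 − 0.0154 = 0.0576
F* = 1.1929 · e^(0.0576 × 30/360) = 1.1929 · e^0.004800 = 1.1929 × 1.004812 = 1.1986
Market 1.2204 > fair 1.1986: forward overpriced → cash-and-carry (buy spot, short the forward).
At maturity, profit = |F_mkt − F*| = |1.2204 − 1.1986| = 0.0218 per EUR (in USD)

0.0218 per EUR (in USD)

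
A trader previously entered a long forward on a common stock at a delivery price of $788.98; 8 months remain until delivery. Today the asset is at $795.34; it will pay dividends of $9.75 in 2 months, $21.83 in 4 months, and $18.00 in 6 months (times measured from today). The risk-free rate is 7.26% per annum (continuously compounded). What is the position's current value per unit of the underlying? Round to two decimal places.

PV(remaining dividends) I = 9.75·e^(−0.0726·2/12) + 21.83·e^(−0.0726·4/12) + 18.00·e^(−0.0726·6/12) = 48.2991
Current forward F = (S − I)·e^(rT) = (795.34 − 48.2991)·e^(0.0726·8/12) = 747.0409 × 1.049590 = 784.0867
Value (long) = (F − K)·e^(−rT) = (784.0867 − 788.98) × 0.952753 = -4.6621
Value = -$4.66

-$4.66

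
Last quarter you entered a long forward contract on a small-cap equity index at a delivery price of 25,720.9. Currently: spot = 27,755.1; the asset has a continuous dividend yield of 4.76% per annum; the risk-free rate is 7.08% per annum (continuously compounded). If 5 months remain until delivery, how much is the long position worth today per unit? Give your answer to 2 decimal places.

Current fair forward for the remaining 5 months: F = S·e^((r − q)·T), (r − q) = 0.0708 − 0.0476 = 0.0232
F = 27755.1 · e^(0.0232 × 5/12) = 27755.1 × 1.00971354 = 28024.7003
Value of long forward = (F − K)·e^(−rT) = (28024.7003 − 25720.9) · e^(−0.0708·5/12)
= 2303.8003 × 0.97093088 = 2236.83

2236.83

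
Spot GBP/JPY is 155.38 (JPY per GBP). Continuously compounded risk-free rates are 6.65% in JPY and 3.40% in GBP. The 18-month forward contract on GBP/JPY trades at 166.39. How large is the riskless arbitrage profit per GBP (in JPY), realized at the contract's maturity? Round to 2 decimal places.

3.25 per GBP (in JPY)

Fair forward: F* = S·e^(carry·T), with carry = (r_JPY − r_GBP) = 0.0665 − 0.0340 = 0.0325
F* = 155.38 · e^(0.0325 × 18/12) = 155.38 · e^0.048750 = 155.38 × 1.049958 = 163.1425
Market 166.39 > fair 163.1425: forward overpriced → cash-and-carry (buy spot, short the forward).
At maturity, profit = |F_mkt − F*| = |166.39 − 163.1425| = 3.25 per GBP (in JPY)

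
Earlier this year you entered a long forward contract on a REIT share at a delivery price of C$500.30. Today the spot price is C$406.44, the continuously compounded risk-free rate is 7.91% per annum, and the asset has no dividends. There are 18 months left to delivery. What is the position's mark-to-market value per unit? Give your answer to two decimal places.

-C$37.89

Current fair forward for the remaining 18 months: F = S·e^(r·T), r = 0.0791
F = 406.44 · e^(0.0791 × 18/12) = 406.44 × 1.125976 = 457.6417
Value of long forward = (F − K)·e^(−rT) = (457.6417 − 500.30) · e^(−0.0791·18/12)
= -42.6583 × 0.888119 = -37.89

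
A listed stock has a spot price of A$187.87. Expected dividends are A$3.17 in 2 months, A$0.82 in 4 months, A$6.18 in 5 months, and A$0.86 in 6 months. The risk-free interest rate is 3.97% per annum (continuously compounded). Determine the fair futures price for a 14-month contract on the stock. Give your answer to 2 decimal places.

PV(dividends) I = 3.17·e^(−0.0397·2/12) + 0.82·e^(−0.0397·4/12) + 6.18·e^(−0.0397·5/12) + 0.86·e^(−0.0397·6/12)
I = 3.1491 + 0.8092 + 6.0786 + 0.8431 = 10.8800
F = (S − I)·e^(rT) = (187.87 − 10.8800) · e^(0.0397·14/12)
= 176.9900 · e^0.046317 = 176.9900 × 1.047406 = A$185.38

A$185.38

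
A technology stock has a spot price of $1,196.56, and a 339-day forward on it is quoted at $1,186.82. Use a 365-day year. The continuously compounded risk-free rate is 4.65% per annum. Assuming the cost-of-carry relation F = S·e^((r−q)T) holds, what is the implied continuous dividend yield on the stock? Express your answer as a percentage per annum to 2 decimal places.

5.53%

From F = S·e^((r−q)T): (r − q) = ln(F/S)/T
ln(1186.82/1196.56) = ln(0.991860) = -0.008173
(r − q) = -0.008173 / (339/365) = -0.008800
q = r − ln(F/S)/T = 0.0465 + 0.008800 = 0.055300
q = 5.53%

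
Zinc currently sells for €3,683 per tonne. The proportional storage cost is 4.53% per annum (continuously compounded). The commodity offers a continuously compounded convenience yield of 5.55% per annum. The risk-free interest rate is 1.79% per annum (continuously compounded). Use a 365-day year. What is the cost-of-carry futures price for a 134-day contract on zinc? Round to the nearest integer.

€3,693 per tonne

Net carry = r + u − y = 0.0179 + 0.0453 − 0.0555 = 0.0077
F = S·e^((r+u−y)T) = 3683 · e^(0.0077 × 134/365) = 3683 · e^0.002827
= 3683 × 1.002831 = €3,693 per tonne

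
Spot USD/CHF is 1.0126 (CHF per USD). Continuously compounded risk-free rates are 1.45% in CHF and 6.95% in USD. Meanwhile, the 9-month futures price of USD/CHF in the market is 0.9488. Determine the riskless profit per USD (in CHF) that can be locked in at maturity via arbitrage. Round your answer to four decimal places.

Fair futures: F* = S·e^(carry·T), with carry = (r_CHF − r_USD) = 0.0145 − 0.0695 = -0.0550
F* = 1.0126 · e^(-0.0550 × 9/12) = 1.0126 · e^-0.041250 = 1.0126 × 0.959589 = 0.9717
Market 0.9488 < fair 0.9717: forward underpriced → reverse cash-and-carry (short spot, go long the forward).
At maturity, profit = |F_mkt − F*| = |0.9488 − 0.9717| = 0.0229 per USD (in CHF)

0.0229 per USD (in CHF)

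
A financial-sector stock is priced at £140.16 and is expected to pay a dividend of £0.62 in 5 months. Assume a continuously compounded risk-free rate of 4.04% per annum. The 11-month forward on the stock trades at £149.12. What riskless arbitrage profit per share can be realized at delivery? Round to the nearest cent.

PV(dividends) I = 0.62·e^(−0.0404·5/12) = 0.6097
Fair forward F* = (S − I)·e^(rT) = (140.16 − 0.6097)·e^0.037033 = 139.5503 × 1.037727 = 144.8151
Market £149.12 > fair 144.8151: forward overpriced → cash-and-carry (borrow at r, buy the stock and collect the dividends, short the forward).
Profit at T = |F_mkt − F*| = |149.12 − 144.8151| = £4.30 per share

£4.30 per share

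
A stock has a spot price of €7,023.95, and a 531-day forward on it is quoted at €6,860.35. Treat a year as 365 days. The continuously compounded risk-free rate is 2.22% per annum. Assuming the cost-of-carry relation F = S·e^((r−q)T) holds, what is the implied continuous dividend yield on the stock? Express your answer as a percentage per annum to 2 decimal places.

From F = S·e^((r−q)T): (r − q) = ln(F/S)/T
ln(6860.35/7023.95) = ln(0.976708) = -0.023568
(r − q) = -0.023568 / (531/365) = -0.016200
q = r − ln(F/S)/T = 0.0222 + 0.016200 = 0.038400
q = 3.84%

3.84%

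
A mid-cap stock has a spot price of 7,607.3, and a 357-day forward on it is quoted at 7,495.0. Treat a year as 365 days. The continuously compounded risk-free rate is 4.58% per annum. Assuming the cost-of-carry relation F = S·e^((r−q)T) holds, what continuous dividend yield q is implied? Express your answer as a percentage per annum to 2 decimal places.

From F = S·e^((r−q)T): (r − q) = ln(F/S)/T
ln(7495.0/7607.3) = ln(0.985238) = -0.014872
(r − q) = -0.014872 / (357/365) = -0.015205
q = r − ln(F/S)/T = 0.0458 + 0.015205 = 0.061005
q = 6.10%

6.10%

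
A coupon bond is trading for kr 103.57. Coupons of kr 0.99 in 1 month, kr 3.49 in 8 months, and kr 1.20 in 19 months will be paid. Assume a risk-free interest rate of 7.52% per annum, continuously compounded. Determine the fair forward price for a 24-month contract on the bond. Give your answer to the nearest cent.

kr 114.14

PV(coupons) I = 0.99·e^(−0.0752·1/12) + 3.49·e^(−0.0752·8/12) + 1.20·e^(−0.0752·19/12)
I = 0.9838 + 3.3193 + 1.0653 = 5.3684
F = (S − I)·e^(rT) = (103.57 − 5.3684) · e^(0.0752·24/12)
= 98.2016 · e^0.150400 = 98.2016 × 1.162299 = kr 114.14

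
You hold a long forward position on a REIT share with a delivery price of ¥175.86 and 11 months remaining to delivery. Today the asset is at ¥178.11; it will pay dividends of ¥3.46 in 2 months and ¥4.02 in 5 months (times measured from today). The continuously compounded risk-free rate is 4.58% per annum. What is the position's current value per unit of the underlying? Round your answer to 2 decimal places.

PV(remaining dividends) I = 3.46·e^(−0.0458·2/12) + 4.02·e^(−0.0458·5/12) = 7.3777
Current forward F = (S − I)·e^(rT) = (178.11 − 7.3777)·e^(0.0458·11/12) = 170.7323 × 1.042877 = 178.0528
Value (long) = (F − K)·e^(−rT) = (178.0528 − 175.86) × 0.958886 = 2.1026
Value = ¥2.10

¥2.10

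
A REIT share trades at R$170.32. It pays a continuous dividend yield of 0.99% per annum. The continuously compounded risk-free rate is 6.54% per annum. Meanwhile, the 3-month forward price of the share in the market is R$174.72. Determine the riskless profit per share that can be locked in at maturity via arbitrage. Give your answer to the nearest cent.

R$2.02 per share

Fair forward: F* = S·e^(carry·T), with carry = (r − q) = 0.0654 − 0.0099 = 0.0555
F* = 170.32 · e^(0.0555 × 3/12) = 170.32 · e^0.013875 = 170.32 × 1.013972 = R$172.6997
Market R$174.72 > fair R$172.6997: forward overpriced → cash-and-carry (buy spot, short the forward).
At maturity, profit = |F_mkt − F*| = |174.72 − 172.6997| = R$2.02 per share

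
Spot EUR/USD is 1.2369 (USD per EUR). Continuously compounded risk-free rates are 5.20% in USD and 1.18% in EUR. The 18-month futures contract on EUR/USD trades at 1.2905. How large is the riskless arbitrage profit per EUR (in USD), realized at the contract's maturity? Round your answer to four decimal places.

Fair futures: F* = S·e^(carry·T), with carry = (r_USD − r_EUR) = 0.0520 − 0.0118 = 0.0402
F* = 1.2369 · e^(0.0402 × 18/12) = 1.2369 · e^0.060300 = 1.2369 × 1.062155 = 1.3138
Market 1.2905 < fair 1.3138: forward underpriced → reverse cash-and-carry (short spot, go long the forward).
At maturity, profit = |F_mkt − F*| = |1.2905 − 1.3138| = 0.0233 per EUR (in USD)

0.0233 per EUR (in USD)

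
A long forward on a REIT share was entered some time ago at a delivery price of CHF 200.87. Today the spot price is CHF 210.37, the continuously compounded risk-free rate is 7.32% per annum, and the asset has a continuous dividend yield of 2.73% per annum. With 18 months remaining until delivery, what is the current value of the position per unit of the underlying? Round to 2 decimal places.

CHF 21.95

Current fair forward for the remaining 18 months: F = S·e^((r − q)·T), (r − q) = 0.0732 − 0.0273 = 0.0459
F = 210.37 · e^(0.0459 × 18/12) = 210.37 × 1.071276 = 225.3643
Value of long forward = (F − K)·e^(−rT) = (225.3643 − 200.87) · e^(−0.0732·18/12)
= 24.4943 × 0.896013 = 21.95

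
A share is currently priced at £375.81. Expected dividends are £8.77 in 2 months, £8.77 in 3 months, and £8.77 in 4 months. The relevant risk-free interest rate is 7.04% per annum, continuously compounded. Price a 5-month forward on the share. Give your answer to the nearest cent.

PV(dividends) I = 8.77·e^(−0.0704·2/12) + 8.77·e^(−0.0704·3/12) + 8.77·e^(−0.0704·4/12)
I = 8.6677 + 8.6170 + 8.5666 = 25.8513
F = (S − I)·e^(rT) = (375.81 − 25.8513) · e^(0.0704·5/12)
= 349.9587 · e^0.029333 = 349.9587 × 1.029767 = £360.38

£360.38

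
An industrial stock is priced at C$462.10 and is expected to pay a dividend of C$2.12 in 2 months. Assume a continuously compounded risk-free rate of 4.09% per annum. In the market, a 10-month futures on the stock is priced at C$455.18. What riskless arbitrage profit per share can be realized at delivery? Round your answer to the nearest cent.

C$20.76 per share

PV(dividends) I = 2.12·e^(−0.0409·2/12) = 2.1056
Fair futures F* = (S − I)·e^(rT) = (462.10 − 2.1056)·e^0.034083 = 459.9944 × 1.034670 = 475.9424
Market C$455.18 < fair 475.9424: forward underpriced → reverse cash-and-carry (short the stock, invest proceeds at r, pay the dividends, go long the forward).
Profit at T = |F_mkt − F*| = |455.18 − 475.9424| = C$20.76 per share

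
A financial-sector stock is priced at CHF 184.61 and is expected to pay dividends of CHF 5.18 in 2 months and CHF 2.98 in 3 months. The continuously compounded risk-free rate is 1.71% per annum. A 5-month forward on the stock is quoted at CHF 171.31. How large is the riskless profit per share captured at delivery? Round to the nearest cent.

CHF 6.43 per share

PV(dividends) I = 5.18·e^(−0.0171·2/12) + 2.98·e^(−0.0171·3/12) = 8.1325
Fair forward F* = (S − I)·e^(rT) = (184.61 − 8.1325)·e^0.007125 = 176.4775 × 1.007150 = 177.7393
Market CHF 171.31 < fair 177.7393: forward underpriced → reverse cash-and-carry (short the stock, invest proceeds at r, pay the dividends, go long the forward).
Profit at T = |F_mkt − F*| = |171.31 − 177.7393| = CHF 6.43 per share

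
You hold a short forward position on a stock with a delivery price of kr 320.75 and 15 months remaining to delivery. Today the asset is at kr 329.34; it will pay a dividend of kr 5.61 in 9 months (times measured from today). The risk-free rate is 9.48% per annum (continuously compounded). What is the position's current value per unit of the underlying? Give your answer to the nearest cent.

PV(remaining dividends) I = 5.61·e^(−0.0948·9/12) = 5.2250
Current forward F = (S − I)·e^(rT) = (329.34 − 5.2250)·e^(0.0948·15/12) = 324.1150 × 1.125807 = 364.8909
Value (long) = (F − K)·e^(−rT) = (364.8909 − 320.75) × 0.888252 = 39.2082
Short position value = −(long value) = -kr 39.21

-kr 39.21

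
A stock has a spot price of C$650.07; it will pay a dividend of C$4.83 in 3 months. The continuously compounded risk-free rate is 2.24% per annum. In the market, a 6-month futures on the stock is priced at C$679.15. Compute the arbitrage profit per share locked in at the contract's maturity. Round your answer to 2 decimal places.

PV(dividends) I = 4.83·e^(−0.0224·3/12) = 4.8030
Fair futures F* = (S − I)·e^(rT) = (650.07 − 4.8030)·e^0.011200 = 645.2670 × 1.011263 = 652.5346
Market C$679.15 > fair 652.5346: forward overpriced → cash-and-carry (borrow at r, buy the stock and collect the dividends, short the forward).
Profit at T = |F_mkt − F*| = |679.15 − 652.5346| = C$26.62 per share

C$26.62 per share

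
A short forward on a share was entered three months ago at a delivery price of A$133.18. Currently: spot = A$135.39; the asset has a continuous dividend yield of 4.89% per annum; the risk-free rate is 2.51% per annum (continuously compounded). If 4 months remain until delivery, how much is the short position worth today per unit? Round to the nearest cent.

Current fair forward for the remaining 4 months: F = S·e^((r − q)·T), (r − q) = 0.0251 − 0.0489 = -0.0238
F = 135.39 · e^(-0.0238 × 4/12) = 135.39 × 0.992098 = 134.3201
Value of long forward = (F − K)·e^(−rT) = (134.3201 − 133.18) · e^(−0.0251·4/12)
= 1.1401 × 0.991668 = 1.13
Short position value = −(long value) = -A$1.13

-A$1.13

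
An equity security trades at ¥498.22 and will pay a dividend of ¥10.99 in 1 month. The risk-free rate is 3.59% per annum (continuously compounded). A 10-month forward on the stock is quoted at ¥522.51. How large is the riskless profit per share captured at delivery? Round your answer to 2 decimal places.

PV(dividends) I = 10.99·e^(−0.0359·1/12) = 10.9572
Fair forward F* = (S − I)·e^(rT) = (498.22 − 10.9572)·e^0.029917 = 487.2628 × 1.030369 = 502.0605
Market ¥522.51 > fair 502.0605: forward overpriced → cash-and-carry (borrow at r, buy the stock and collect the dividends, short the forward).
Profit at T = |F_mkt − F*| = |522.51 − 502.0605| = ¥20.45 per share

¥20.45 per share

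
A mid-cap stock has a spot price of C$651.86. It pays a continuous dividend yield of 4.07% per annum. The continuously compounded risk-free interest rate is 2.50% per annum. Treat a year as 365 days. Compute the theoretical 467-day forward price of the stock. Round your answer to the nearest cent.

F = S·e^((r − q)T) = 651.86 · e^((0.0250 − 0.0407) × 467/365)
= 651.86 · e^-0.020087 = 651.86 × 0.980113
F = C$638.90

C$638.90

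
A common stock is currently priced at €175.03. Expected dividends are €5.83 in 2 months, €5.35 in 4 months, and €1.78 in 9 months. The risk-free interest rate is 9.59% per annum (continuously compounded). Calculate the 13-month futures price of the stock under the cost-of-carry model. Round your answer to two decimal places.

€180.24

PV(dividends) I = 5.83·e^(−0.0959·2/12) + 5.35·e^(−0.0959·4/12) + 1.78·e^(−0.0959·9/12)
I = 5.7376 + 5.1817 + 1.6565 = 12.5758
F = (S − I)·e^(rT) = (175.03 − 12.5758) · e^(0.0959·13/12)
= 162.4542 · e^0.103892 = 162.4542 × 1.109481 = €180.24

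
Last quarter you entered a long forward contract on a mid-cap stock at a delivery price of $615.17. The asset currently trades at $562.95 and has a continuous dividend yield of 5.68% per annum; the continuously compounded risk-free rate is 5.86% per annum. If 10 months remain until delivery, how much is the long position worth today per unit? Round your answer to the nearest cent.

Current fair forward for the remaining 10 months: F = S·e^((r − q)·T), (r − q) = 0.0586 − 0.0568 = 0.0018
F = 562.95 · e^(0.0018 × 10/12) = 562.95 × 1.001501 = 563.7950
Value of long forward = (F − K)·e^(−rT) = (563.7950 − 615.17) · e^(−0.0586·10/12)
= -51.3750 × 0.952340 = -48.93

-$48.93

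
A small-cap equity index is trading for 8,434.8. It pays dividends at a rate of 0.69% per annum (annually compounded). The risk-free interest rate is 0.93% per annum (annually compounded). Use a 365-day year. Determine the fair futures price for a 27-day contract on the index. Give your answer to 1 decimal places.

F = S · (1+r)^T / (1+q)^T
= 8434.8 × 1.000685 / 1.000509 = 8434.8 × 1.000176
F = 8,436.3

8,436.3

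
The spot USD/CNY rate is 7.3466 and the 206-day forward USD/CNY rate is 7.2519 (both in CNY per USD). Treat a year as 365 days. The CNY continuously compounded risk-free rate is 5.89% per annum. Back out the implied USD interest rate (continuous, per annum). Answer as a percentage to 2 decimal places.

8.19%

F = S·e^((r_CNY − r_USD)T) ⇒ r_USD = r_CNY − ln(F/S)/T
ln(7.2519/7.3466) = -0.012974; /(206/365) = -0.022988
r_USD = 0.0589 + 0.022988 = 0.081888
r_USD = 8.19%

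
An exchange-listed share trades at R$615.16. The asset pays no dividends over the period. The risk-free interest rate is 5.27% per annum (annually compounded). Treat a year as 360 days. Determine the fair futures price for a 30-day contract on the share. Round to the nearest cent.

R$617.80

F = S · (1+r)^T
= 615.16 × 1.004289
F = R$617.80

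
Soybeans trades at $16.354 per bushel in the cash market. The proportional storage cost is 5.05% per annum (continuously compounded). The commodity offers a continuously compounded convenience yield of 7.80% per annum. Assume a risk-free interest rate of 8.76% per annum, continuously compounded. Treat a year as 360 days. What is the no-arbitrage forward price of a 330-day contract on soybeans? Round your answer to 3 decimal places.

Net carry = r + u − y = 0.0876 + 0.0505 − 0.0780 = 0.0601
F = S·e^((r+u−y)T) = 16.354 · e^(0.0601 × 330/360) = 16.354 · e^0.055092
= 16.354 × 1.056638 = $17.280 per bushel

$17.280 per bushel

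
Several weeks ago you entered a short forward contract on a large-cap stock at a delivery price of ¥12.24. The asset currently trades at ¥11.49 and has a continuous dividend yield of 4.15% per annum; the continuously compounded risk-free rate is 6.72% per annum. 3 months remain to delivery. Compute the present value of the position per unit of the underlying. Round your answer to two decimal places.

¥0.66

Current fair forward for the remaining 3 months: F = S·e^((r − q)·T), (r − q) = 0.0672 − 0.0415 = 0.0257
F = 11.49 · e^(0.0257 × 3/12) = 11.49 × 1.006446 = 11.5641
Value of long forward = (F − K)·e^(−rT) = (11.5641 − 12.24) · e^(−0.0672·3/12)
= -0.6759 × 0.983340 = -0.66
Short position value = −(long value) = ¥0.66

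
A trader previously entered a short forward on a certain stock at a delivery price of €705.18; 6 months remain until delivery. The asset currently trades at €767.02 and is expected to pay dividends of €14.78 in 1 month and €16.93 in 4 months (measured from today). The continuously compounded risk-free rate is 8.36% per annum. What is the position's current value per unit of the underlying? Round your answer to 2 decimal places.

PV(remaining dividends) I = 14.78·e^(−0.0836·1/12) + 16.93·e^(−0.0836·4/12) = 31.1421
Current forward F = (S − I)·e^(rT) = (767.02 − 31.1421)·e^(0.0836·6/12) = 735.8779 × 1.042686 = 767.2896
Value (long) = (F − K)·e^(−rT) = (767.2896 − 705.18) × 0.959062 = 59.5670
Short position value = −(long value) = -€59.57

-€59.57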